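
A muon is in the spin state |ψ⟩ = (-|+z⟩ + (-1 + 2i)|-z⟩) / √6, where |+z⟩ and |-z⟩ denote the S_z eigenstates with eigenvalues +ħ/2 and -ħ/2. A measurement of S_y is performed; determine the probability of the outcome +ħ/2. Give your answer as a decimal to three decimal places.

|+y⟩ = (|+z⟩ + i|-z⟩)/√2, so ⟨+y|ψ⟩ = (1 + i) / (√2·√6).
P = |1 + i|² / 12 = 2/12.

0.167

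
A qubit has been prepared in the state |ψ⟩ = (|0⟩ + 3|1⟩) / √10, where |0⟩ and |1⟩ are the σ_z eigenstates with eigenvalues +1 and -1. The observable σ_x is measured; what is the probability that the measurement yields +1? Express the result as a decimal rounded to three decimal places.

0.800

|+x⟩ = (|0⟩ + |1⟩)/√2, so ⟨+x|ψ⟩ = (4) / (√2·√10).
P = |4|² / 20 = 16/20.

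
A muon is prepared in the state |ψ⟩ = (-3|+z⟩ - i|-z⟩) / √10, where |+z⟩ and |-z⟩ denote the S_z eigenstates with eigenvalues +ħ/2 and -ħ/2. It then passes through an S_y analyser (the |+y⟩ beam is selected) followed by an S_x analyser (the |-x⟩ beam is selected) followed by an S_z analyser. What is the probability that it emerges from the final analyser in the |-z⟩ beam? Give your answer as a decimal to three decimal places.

0.200

First analyser (S_y): P(|+y⟩) = |⟨+y|ψ⟩|² = 16/20.
After stage 1 the state is |+y⟩; P(|-x⟩) = |⟨-x|+y⟩|² = 1/2.
After stage 2 the state is |-x⟩; P(|-z⟩) = |⟨-z|-x⟩|² = 1/2.
Joint probability = 16/20 × 1/2 × 1/2 = 0.200.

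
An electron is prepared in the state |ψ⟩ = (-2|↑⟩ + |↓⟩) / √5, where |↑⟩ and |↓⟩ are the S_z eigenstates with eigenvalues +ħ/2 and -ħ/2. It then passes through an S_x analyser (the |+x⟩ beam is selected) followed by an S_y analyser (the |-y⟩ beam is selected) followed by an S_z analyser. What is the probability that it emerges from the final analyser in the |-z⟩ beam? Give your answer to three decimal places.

First analyser (S_x): P(|+x⟩) = |⟨+x|ψ⟩|² = 1/10.
After stage 1 the state is |+x⟩; P(|-y⟩) = |⟨-y|+x⟩|² = 1/2.
After stage 2 the state is |-y⟩; P(|-z⟩) = |⟨-z|-y⟩|² = 1/2.
Joint probability = 1/10 × 1/2 × 1/2 = 0.025.

0.025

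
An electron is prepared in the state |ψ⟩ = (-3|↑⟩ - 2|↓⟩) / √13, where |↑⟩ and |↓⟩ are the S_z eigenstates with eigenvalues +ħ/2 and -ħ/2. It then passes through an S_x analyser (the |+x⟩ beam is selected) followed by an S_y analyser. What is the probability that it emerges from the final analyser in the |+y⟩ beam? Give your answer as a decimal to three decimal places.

First analyser (S_x): P(|+x⟩) = |⟨+x|ψ⟩|² = 25/26.
After stage 1 the state is |+x⟩; P(|+y⟩) = |⟨+y|+x⟩|² = 1/2.
Joint probability = 25/26 × 1/2 = 0.481.

0.481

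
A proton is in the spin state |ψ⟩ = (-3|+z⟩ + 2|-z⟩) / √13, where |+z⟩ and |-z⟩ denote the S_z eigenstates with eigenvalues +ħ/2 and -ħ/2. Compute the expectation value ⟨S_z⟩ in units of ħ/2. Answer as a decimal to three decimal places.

0.385

⟨σ_z⟩ = |a|² - |b|² divided by |a|²+|b|², with a, b the |+z⟩, |-z⟩ amplitudes.
= (9 - 4)/13 = 5/13.
⟨S_z⟩ = (ħ/2)·⟨σ_z⟩.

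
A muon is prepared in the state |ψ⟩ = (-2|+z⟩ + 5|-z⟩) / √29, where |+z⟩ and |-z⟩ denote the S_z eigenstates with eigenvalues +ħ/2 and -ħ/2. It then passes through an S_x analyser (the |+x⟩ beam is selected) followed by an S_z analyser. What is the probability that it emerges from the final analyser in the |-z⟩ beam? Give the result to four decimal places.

0.0776

First analyser (S_x): P(|+x⟩) = |⟨+x|ψ⟩|² = 9/58.
After stage 1 the state is |+x⟩; P(|-z⟩) = |⟨-z|+x⟩|² = 1/2.
Joint probability = 9/58 × 1/2 = 0.0776.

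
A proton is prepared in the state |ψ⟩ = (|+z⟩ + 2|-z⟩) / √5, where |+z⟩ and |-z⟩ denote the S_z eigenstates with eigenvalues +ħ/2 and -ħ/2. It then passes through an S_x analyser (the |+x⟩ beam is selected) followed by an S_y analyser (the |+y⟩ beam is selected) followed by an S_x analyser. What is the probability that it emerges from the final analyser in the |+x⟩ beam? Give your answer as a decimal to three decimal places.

0.225

First analyser (S_x): P(|+x⟩) = |⟨+x|ψ⟩|² = 9/10.
After stage 1 the state is |+x⟩; P(|+y⟩) = |⟨+y|+x⟩|² = 1/2.
After stage 2 the state is |+y⟩; P(|+x⟩) = |⟨+x|+y⟩|² = 1/2.
Joint probability = 9/10 × 1/2 × 1/2 = 0.225.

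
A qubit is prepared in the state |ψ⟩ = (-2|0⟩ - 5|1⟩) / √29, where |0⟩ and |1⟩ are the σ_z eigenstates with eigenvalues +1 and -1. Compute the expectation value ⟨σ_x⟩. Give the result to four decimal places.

0.6897

⟨σ_x⟩ = 2 Re(a* b)/(|a|²+|b|²) with a = -2, b = -5.
a* b = 10, so ⟨σ_x⟩ = 20/29.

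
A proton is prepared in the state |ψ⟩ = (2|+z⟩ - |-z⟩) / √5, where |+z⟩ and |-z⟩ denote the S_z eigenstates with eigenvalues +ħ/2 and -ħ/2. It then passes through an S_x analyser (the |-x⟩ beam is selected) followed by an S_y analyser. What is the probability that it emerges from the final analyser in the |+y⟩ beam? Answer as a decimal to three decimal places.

0.450

First analyser (S_x): P(|-x⟩) = |⟨-x|ψ⟩|² = 9/10.
After stage 1 the state is |-x⟩; P(|+y⟩) = |⟨+y|-x⟩|² = 1/2.
Joint probability = 9/10 × 1/2 = 0.450.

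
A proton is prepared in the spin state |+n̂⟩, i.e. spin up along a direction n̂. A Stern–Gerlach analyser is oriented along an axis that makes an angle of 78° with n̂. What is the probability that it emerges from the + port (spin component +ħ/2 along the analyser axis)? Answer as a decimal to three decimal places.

For spin-½, the probability of finding spin-up along an axis at angle θ to the initial spin direction is cos²(θ/2); spin-down is sin²(θ/2).
θ = 78°, so P = cos²(39°) ≈ 0.604.

0.604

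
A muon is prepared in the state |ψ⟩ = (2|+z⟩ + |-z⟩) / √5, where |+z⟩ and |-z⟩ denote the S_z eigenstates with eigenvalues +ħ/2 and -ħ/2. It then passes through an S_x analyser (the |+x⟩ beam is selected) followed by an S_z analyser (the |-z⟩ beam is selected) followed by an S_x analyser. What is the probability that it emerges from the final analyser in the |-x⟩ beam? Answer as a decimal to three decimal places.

First analyser (S_x): P(|+x⟩) = |⟨+x|ψ⟩|² = 9/10.
After stage 1 the state is |+x⟩; P(|-z⟩) = |⟨-z|+x⟩|² = 1/2.
After stage 2 the state is |-z⟩; P(|-x⟩) = |⟨-x|-z⟩|² = 1/2.
Joint probability = 9/10 × 1/2 × 1/2 = 0.225.

0.225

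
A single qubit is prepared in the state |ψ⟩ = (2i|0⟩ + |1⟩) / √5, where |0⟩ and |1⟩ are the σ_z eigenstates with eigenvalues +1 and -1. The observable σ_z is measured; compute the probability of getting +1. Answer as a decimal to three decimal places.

0.800

The +1 outcome corresponds to |0⟩. Its amplitude in |ψ⟩ is 2i/√5.
P = |2i|² / 5 = 4/5.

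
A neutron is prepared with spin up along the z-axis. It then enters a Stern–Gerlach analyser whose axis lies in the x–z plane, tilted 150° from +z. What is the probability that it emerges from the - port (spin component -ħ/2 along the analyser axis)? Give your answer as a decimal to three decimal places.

0.933

For spin-½, the probability of finding spin-up along an axis at angle θ to the initial spin direction is cos²(θ/2); spin-down is sin²(θ/2).
θ = 150°, so P = sin²(75°) ≈ 0.933.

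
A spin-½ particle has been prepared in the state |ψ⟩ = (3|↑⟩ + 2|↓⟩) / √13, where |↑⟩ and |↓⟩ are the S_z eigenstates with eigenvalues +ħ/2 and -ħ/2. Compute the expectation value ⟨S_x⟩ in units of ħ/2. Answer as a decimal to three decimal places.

⟨σ_x⟩ = 2 Re(a* b)/(|a|²+|b|²) with a = 3, b = 2.
a* b = 6, so ⟨σ_x⟩ = 12/13.
⟨S_x⟩ = (ħ/2)·⟨σ_x⟩.

0.923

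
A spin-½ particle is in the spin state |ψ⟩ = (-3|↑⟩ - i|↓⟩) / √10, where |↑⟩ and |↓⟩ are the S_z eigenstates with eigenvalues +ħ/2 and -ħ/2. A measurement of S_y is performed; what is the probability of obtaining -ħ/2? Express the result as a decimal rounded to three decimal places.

0.200

|-y⟩ = (|↑⟩ - i|↓⟩)/√2, so ⟨-y|ψ⟩ = (-2) / (√2·√10).
P = |-2|² / 20 = 4/20.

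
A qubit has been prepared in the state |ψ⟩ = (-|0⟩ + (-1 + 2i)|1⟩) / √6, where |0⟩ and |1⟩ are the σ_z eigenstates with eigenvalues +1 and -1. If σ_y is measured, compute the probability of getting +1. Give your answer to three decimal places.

|+y⟩ = (|0⟩ + i|1⟩)/√2, so ⟨+y|ψ⟩ = (1 + i) / (√2·√6).
P = |1 + i|² / 12 = 2/12.

0.167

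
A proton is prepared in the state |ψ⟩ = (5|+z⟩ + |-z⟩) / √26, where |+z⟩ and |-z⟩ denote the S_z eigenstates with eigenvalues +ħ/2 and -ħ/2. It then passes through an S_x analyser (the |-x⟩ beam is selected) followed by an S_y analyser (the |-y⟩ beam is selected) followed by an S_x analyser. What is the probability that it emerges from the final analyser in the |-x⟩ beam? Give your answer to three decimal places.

First analyser (S_x): P(|-x⟩) = |⟨-x|ψ⟩|² = 16/52.
After stage 1 the state is |-x⟩; P(|-y⟩) = |⟨-y|-x⟩|² = 1/2.
After stage 2 the state is |-y⟩; P(|-x⟩) = |⟨-x|-y⟩|² = 1/2.
Joint probability = 16/52 × 1/2 × 1/2 = 0.077.

0.077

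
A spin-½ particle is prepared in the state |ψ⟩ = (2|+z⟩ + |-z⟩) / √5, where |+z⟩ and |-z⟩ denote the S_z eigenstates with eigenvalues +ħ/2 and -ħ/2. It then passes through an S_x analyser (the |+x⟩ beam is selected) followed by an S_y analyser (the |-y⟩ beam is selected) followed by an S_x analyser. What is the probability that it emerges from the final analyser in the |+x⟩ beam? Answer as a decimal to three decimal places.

First analyser (S_x): P(|+x⟩) = |⟨+x|ψ⟩|² = 9/10.
After stage 1 the state is |+x⟩; P(|-y⟩) = |⟨-y|+x⟩|² = 1/2.
After stage 2 the state is |-y⟩; P(|+x⟩) = |⟨+x|-y⟩|² = 1/2.
Joint probability = 9/10 × 1/2 × 1/2 = 0.225.

0.225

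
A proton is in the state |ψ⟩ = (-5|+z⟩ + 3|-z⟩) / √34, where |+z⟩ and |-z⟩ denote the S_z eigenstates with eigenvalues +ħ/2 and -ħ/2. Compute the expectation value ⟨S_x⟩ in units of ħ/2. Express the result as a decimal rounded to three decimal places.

-0.882

⟨σ_x⟩ = 2 Re(a* b)/(|a|²+|b|²) with a = -5, b = 3.
a* b = -15, so ⟨σ_x⟩ = -30/34.
⟨S_x⟩ = (ħ/2)·⟨σ_x⟩.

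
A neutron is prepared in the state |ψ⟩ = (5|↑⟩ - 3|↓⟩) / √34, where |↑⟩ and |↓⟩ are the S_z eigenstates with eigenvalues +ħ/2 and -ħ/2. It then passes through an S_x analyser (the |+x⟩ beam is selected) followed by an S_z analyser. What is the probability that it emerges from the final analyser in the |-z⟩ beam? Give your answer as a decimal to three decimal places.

First analyser (S_x): P(|+x⟩) = |⟨+x|ψ⟩|² = 4/68.
After stage 1 the state is |+x⟩; P(|-z⟩) = |⟨-z|+x⟩|² = 1/2.
Joint probability = 4/68 × 1/2 = 0.029.

0.029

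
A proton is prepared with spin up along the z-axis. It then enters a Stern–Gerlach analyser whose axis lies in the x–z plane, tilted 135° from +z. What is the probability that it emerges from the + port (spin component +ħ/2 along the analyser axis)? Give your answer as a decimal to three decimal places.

For spin-½, the probability of finding spin-up along an axis at angle θ to the initial spin direction is cos²(θ/2); spin-down is sin²(θ/2).
θ = 135°, so P = cos²(67.5°) ≈ 0.146.

0.146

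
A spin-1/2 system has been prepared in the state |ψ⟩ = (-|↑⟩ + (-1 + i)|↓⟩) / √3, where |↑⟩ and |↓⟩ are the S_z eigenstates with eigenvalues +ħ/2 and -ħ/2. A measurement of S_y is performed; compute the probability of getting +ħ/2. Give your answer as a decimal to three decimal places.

|+y⟩ = (|↑⟩ + i|↓⟩)/√2, so ⟨+y|ψ⟩ = (i) / (√2·√3).
P = |i|² / 6 = 1/6.

0.167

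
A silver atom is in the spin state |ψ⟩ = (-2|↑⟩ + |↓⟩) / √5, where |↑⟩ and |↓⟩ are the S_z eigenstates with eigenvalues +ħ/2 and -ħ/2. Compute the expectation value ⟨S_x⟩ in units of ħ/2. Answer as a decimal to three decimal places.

-0.800

⟨σ_x⟩ = 2 Re(a* b)/(|a|²+|b|²) with a = -2, b = 1.
a* b = -2, so ⟨σ_x⟩ = -4/5.
⟨S_x⟩ = (ħ/2)·⟨σ_x⟩.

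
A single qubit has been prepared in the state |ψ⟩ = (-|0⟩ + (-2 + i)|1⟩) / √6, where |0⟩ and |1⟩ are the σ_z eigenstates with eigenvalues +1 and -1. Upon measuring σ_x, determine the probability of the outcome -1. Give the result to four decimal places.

|-x⟩ = (|0⟩ - |1⟩)/√2, so ⟨-x|ψ⟩ = (1 - i) / (√2·√6).
P = |1 - i|² / 12 = 2/12.

0.1667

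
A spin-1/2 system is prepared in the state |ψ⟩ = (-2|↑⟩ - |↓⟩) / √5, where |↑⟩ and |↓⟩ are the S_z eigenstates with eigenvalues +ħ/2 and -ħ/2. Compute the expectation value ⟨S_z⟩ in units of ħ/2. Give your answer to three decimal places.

⟨σ_z⟩ = |a|² - |b|² divided by |a|²+|b|², with a, b the |↑⟩, |↓⟩ amplitudes.
= (4 - 1)/5 = 3/5.
⟨S_z⟩ = (ħ/2)·⟨σ_z⟩.

0.600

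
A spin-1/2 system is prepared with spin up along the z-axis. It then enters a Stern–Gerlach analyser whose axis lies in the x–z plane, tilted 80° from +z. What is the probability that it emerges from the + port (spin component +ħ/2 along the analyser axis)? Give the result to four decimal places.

0.5868

For spin-½, the probability of finding spin-up along an axis at angle θ to the initial spin direction is cos²(θ/2); spin-down is sin²(θ/2).
θ = 80°, so P = cos²(40°) ≈ 0.5868.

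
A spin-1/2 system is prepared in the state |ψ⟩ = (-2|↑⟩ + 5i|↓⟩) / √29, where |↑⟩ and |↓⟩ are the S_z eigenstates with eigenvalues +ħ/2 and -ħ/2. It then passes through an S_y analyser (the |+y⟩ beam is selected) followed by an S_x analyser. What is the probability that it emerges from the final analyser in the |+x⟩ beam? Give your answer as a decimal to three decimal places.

0.078

First analyser (S_y): P(|+y⟩) = |⟨+y|ψ⟩|² = 9/58.
After stage 1 the state is |+y⟩; P(|+x⟩) = |⟨+x|+y⟩|² = 1/2.
Joint probability = 9/58 × 1/2 = 0.078.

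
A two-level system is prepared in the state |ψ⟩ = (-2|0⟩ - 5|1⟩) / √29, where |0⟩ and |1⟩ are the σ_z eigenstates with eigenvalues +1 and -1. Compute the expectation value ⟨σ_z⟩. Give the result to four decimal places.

-0.7241

⟨σ_z⟩ = |a|² - |b|² divided by |a|²+|b|², with a, b the |0⟩, |1⟩ amplitudes.
= (4 - 25)/29 = -21/29.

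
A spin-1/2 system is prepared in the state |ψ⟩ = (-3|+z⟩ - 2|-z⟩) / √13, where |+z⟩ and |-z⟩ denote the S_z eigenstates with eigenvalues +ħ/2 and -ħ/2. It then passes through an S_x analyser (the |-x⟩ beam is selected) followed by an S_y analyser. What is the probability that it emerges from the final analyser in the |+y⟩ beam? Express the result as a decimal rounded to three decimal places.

0.019

First analyser (S_x): P(|-x⟩) = |⟨-x|ψ⟩|² = 1/26.
After stage 1 the state is |-x⟩; P(|+y⟩) = |⟨+y|-x⟩|² = 1/2.
Joint probability = 1/26 × 1/2 = 0.019.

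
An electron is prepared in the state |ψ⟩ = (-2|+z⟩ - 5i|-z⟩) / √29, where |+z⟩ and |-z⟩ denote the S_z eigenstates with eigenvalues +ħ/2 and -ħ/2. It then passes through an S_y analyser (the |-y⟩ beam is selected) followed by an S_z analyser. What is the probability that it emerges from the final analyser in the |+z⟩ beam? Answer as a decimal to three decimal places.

First analyser (S_y): P(|-y⟩) = |⟨-y|ψ⟩|² = 9/58.
After stage 1 the state is |-y⟩; P(|+z⟩) = |⟨+z|-y⟩|² = 1/2.
Joint probability = 9/58 × 1/2 = 0.078.

0.078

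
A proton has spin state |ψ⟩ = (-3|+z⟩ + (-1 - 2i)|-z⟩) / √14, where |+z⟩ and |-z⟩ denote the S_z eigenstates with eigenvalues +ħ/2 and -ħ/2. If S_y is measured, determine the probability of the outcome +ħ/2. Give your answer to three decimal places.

0.929

|+y⟩ = (|+z⟩ + i|-z⟩)/√2, so ⟨+y|ψ⟩ = (-5 + i) / (√2·√14).
P = |-5 + i|² / 28 = 26/28.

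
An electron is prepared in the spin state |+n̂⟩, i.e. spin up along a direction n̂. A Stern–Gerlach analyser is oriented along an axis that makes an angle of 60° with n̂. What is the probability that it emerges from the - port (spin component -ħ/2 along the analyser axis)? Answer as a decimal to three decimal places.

For spin-½, the probability of finding spin-up along an axis at angle θ to the initial spin direction is cos²(θ/2); spin-down is sin²(θ/2).
θ = 60°, so P = sin²(30°) ≈ 0.250.

0.250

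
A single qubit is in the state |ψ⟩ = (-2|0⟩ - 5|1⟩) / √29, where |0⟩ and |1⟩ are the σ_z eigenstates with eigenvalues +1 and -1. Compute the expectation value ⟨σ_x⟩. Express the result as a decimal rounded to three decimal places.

0.690

⟨σ_x⟩ = 2 Re(a* b)/(|a|²+|b|²) with a = -2, b = -5.
a* b = 10, so ⟨σ_x⟩ = 20/29.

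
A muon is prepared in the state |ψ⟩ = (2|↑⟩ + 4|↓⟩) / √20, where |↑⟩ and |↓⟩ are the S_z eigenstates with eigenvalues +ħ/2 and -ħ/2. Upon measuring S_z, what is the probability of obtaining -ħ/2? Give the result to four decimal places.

The -ħ/2 outcome corresponds to |↓⟩. Its amplitude in |ψ⟩ is 4/√20.
P = |4|² / 20 = 16/20.

0.8000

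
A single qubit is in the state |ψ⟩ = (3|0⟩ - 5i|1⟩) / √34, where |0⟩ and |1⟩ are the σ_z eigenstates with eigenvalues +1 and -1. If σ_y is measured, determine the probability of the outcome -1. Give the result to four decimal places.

|-y⟩ = (|0⟩ - i|1⟩)/√2, so ⟨-y|ψ⟩ = (8) / (√2·√34).
P = |8|² / 68 = 64/68.

0.9412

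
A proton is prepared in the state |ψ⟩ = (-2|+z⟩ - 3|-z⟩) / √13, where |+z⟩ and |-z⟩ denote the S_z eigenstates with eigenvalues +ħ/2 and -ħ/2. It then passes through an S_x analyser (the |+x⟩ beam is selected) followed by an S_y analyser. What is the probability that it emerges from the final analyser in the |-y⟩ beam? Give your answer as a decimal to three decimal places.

0.481

First analyser (S_x): P(|+x⟩) = |⟨+x|ψ⟩|² = 25/26.
After stage 1 the state is |+x⟩; P(|-y⟩) = |⟨-y|+x⟩|² = 1/2.
Joint probability = 25/26 × 1/2 = 0.481.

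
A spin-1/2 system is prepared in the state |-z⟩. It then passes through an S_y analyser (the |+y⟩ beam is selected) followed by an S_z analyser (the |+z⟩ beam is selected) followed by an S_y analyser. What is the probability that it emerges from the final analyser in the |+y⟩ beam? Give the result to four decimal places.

First analyser (S_y): from |-z⟩, P(|+y⟩) = 1/2.
After stage 1 the state is |+y⟩; P(|+z⟩) = |⟨+z|+y⟩|² = 1/2.
After stage 2 the state is |+z⟩; P(|+y⟩) = |⟨+y|+z⟩|² = 1/2.
Joint probability = 1/2 × 1/2 × 1/2 = 0.1250.

0.1250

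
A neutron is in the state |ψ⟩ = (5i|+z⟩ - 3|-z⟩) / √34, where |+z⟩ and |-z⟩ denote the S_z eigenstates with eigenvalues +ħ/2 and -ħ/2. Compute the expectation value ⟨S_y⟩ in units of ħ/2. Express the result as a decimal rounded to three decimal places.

⟨σ_y⟩ = 2 Im(a* b)/(|a|²+|b|²) with a = 5i, b = -3.
a* b = 15i, so ⟨σ_y⟩ = 30/34.
⟨S_y⟩ = (ħ/2)·⟨σ_y⟩.

0.882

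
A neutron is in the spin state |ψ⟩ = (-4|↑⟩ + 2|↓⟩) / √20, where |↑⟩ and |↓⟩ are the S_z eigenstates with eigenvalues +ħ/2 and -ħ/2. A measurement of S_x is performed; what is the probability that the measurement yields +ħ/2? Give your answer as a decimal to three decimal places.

|+x⟩ = (|↑⟩ + |↓⟩)/√2, so ⟨+x|ψ⟩ = (-2) / (√2·√20).
P = |-2|² / 40 = 4/40.

0.100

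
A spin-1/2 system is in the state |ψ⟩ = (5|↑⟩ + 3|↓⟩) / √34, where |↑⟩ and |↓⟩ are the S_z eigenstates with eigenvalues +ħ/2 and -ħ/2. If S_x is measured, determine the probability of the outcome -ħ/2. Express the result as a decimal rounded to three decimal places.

0.059

|-x⟩ = (|↑⟩ - |↓⟩)/√2, so ⟨-x|ψ⟩ = (2) / (√2·√34).
P = |2|² / 68 = 4/68.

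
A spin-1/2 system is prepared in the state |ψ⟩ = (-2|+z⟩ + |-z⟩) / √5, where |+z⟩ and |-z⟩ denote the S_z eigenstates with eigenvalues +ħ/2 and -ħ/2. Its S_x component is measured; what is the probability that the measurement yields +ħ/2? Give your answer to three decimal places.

0.100

|+x⟩ = (|+z⟩ + |-z⟩)/√2, so ⟨+x|ψ⟩ = (-1) / (√2·√5).
P = |-1|² / 10 = 1/10.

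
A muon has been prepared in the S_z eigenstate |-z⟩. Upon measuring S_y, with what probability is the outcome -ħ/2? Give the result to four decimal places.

In the S_z basis, |-z⟩ = |↓⟩ and |-y⟩ = (|↑⟩ - i|↓⟩)/√2.
|⟨-y|-z⟩|² = 1/2.

0.5000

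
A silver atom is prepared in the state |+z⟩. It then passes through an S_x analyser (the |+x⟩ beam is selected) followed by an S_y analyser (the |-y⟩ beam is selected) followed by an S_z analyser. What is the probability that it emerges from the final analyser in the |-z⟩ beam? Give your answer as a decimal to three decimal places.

First analyser (S_x): from |+z⟩, P(|+x⟩) = 1/2.
After stage 1 the state is |+x⟩; P(|-y⟩) = |⟨-y|+x⟩|² = 1/2.
After stage 2 the state is |-y⟩; P(|-z⟩) = |⟨-z|-y⟩|² = 1/2.
Joint probability = 1/2 × 1/2 × 1/2 = 0.125.

0.125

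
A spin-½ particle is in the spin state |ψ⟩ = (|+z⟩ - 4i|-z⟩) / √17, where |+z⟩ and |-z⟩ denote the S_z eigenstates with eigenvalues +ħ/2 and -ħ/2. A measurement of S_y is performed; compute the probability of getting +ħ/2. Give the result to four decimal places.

|+y⟩ = (|+z⟩ + i|-z⟩)/√2, so ⟨+y|ψ⟩ = (-3) / (√2·√17).
P = |-3|² / 34 = 9/34.

0.2647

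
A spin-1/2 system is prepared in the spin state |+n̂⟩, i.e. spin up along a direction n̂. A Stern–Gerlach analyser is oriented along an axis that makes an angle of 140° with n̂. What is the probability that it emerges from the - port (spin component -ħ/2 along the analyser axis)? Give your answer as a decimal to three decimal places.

For spin-½, the probability of finding spin-up along an axis at angle θ to the initial spin direction is cos²(θ/2); spin-down is sin²(θ/2).
θ = 140°, so P = sin²(70°) ≈ 0.883.

0.883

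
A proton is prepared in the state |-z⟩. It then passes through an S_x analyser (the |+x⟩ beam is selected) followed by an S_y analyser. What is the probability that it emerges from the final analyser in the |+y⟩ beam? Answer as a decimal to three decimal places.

0.250

First analyser (S_x): from |-z⟩, P(|+x⟩) = 1/2.
After stage 1 the state is |+x⟩; P(|+y⟩) = |⟨+y|+x⟩|² = 1/2.
Joint probability = 1/2 × 1/2 = 0.250.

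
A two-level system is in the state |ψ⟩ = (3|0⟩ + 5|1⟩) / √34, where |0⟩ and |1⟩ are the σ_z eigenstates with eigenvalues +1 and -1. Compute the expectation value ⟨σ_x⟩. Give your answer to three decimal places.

⟨σ_x⟩ = 2 Re(a* b)/(|a|²+|b|²) with a = 3, b = 5.
a* b = 15, so ⟨σ_x⟩ = 30/34.

0.882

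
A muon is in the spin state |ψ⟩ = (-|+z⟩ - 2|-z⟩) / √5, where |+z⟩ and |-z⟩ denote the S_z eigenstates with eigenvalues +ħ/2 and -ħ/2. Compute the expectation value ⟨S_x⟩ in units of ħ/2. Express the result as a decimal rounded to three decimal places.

⟨σ_x⟩ = 2 Re(a* b)/(|a|²+|b|²) with a = -1, b = -2.
a* b = 2, so ⟨σ_x⟩ = 4/5.
⟨S_x⟩ = (ħ/2)·⟨σ_x⟩.

0.800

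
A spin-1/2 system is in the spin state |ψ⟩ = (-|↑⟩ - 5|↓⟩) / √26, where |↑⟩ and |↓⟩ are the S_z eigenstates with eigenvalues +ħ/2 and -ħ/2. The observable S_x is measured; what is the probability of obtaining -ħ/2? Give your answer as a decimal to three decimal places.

0.308

|-x⟩ = (|↑⟩ - |↓⟩)/√2, so ⟨-x|ψ⟩ = (4) / (√2·√26).
P = |4|² / 52 = 16/52.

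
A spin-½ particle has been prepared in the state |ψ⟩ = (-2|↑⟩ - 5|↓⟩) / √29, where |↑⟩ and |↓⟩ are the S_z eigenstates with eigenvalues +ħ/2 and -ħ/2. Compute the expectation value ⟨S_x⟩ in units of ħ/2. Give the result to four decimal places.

⟨σ_x⟩ = 2 Re(a* b)/(|a|²+|b|²) with a = -2, b = -5.
a* b = 10, so ⟨σ_x⟩ = 20/29.
⟨S_x⟩ = (ħ/2)·⟨σ_x⟩.

0.6897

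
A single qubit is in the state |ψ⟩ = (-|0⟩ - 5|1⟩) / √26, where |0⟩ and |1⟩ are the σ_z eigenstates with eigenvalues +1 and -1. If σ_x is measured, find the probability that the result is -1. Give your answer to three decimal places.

|-x⟩ = (|0⟩ - |1⟩)/√2, so ⟨-x|ψ⟩ = (4) / (√2·√26).
P = |4|² / 52 = 16/52.

0.308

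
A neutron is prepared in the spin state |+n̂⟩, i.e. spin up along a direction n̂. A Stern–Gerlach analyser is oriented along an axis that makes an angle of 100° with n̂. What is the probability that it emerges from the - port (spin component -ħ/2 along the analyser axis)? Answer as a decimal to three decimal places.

0.587

For spin-½, the probability of finding spin-up along an axis at angle θ to the initial spin direction is cos²(θ/2); spin-down is sin²(θ/2).
θ = 100°, so P = sin²(50°) ≈ 0.587.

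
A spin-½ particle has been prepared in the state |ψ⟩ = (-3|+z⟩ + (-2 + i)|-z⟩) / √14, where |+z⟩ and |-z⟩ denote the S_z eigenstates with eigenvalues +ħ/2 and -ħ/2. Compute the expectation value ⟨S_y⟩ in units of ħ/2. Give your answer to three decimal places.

⟨σ_y⟩ = 2 Im(a* b)/(|a|²+|b|²) with a = -3, b = (-2 + i).
a* b = (6 - 3i), so ⟨σ_y⟩ = -6/14.
⟨S_y⟩ = (ħ/2)·⟨σ_y⟩.

-0.429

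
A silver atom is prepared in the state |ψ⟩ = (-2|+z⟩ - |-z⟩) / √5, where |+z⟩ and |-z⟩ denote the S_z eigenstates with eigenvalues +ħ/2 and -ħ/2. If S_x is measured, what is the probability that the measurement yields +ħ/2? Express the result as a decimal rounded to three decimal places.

|+x⟩ = (|+z⟩ + |-z⟩)/√2, so ⟨+x|ψ⟩ = (-3) / (√2·√5).
P = |-3|² / 10 = 9/10.

0.900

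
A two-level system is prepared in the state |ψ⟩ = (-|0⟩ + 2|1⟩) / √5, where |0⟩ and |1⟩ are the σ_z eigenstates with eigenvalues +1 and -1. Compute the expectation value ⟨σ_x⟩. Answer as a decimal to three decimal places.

⟨σ_x⟩ = 2 Re(a* b)/(|a|²+|b|²) with a = -1, b = 2.
a* b = -2, so ⟨σ_x⟩ = -4/5.

-0.800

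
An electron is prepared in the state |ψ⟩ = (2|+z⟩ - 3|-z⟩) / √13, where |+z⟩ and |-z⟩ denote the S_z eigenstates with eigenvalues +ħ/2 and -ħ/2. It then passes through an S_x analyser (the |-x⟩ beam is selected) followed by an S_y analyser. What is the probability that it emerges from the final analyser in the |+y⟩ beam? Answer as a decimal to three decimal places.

0.481

First analyser (S_x): P(|-x⟩) = |⟨-x|ψ⟩|² = 25/26.
After stage 1 the state is |-x⟩; P(|+y⟩) = |⟨+y|-x⟩|² = 1/2.
Joint probability = 25/26 × 1/2 = 0.481.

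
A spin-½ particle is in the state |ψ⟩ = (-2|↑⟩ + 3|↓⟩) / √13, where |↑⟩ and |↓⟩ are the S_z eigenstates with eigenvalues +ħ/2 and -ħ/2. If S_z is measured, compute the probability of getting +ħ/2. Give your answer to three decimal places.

0.308

The +ħ/2 outcome corresponds to |↑⟩. Its amplitude in |ψ⟩ is -2/√13.
P = |-2|² / 13 = 4/13.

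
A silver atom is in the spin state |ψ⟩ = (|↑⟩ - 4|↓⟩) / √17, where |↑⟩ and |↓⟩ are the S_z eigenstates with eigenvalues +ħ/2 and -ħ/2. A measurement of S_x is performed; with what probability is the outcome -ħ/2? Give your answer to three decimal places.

0.735

|-x⟩ = (|↑⟩ - |↓⟩)/√2, so ⟨-x|ψ⟩ = (5) / (√2·√17).
P = |5|² / 34 = 25/34.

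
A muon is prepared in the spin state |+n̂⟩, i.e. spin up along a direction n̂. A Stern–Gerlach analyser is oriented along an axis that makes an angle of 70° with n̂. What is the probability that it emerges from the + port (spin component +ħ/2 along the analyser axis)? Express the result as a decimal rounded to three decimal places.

For spin-½, the probability of finding spin-up along an axis at angle θ to the initial spin direction is cos²(θ/2); spin-down is sin²(θ/2).
θ = 70°, so P = cos²(35°) ≈ 0.671.

0.671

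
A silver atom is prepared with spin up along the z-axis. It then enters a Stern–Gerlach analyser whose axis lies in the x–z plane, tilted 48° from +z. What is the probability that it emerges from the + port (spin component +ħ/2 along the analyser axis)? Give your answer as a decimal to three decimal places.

0.835

For spin-½, the probability of finding spin-up along an axis at angle θ to the initial spin direction is cos²(θ/2); spin-down is sin²(θ/2).
θ = 48°, so P = cos²(24°) ≈ 0.835.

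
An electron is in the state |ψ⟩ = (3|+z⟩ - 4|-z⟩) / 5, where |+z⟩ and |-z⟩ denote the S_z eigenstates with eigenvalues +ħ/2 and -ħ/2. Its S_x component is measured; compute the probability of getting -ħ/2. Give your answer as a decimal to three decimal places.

|-x⟩ = (|+z⟩ - |-z⟩)/√2, so ⟨-x|ψ⟩ = (7) / (√2·5).
P = |7|² / 50 = 49/50.

0.980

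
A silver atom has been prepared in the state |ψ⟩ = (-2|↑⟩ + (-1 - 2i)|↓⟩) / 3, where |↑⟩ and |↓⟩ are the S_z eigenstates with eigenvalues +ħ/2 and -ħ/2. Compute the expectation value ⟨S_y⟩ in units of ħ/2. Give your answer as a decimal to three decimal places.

⟨σ_y⟩ = 2 Im(a* b)/(|a|²+|b|²) with a = -2, b = (-1 - 2i).
a* b = (2 + 4i), so ⟨σ_y⟩ = 8/9.
⟨S_y⟩ = (ħ/2)·⟨σ_y⟩.

0.889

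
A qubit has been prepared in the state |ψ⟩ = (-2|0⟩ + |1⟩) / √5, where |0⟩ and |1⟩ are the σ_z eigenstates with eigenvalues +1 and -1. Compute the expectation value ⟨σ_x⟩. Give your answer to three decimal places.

-0.800

⟨σ_x⟩ = 2 Re(a* b)/(|a|²+|b|²) with a = -2, b = 1.
a* b = -2, so ⟨σ_x⟩ = -4/5.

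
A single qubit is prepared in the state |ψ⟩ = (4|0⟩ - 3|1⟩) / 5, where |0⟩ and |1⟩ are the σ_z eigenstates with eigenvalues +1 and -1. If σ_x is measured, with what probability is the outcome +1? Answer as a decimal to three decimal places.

|+x⟩ = (|0⟩ + |1⟩)/√2, so ⟨+x|ψ⟩ = (1) / (√2·5).
P = |1|² / 50 = 1/50.

0.020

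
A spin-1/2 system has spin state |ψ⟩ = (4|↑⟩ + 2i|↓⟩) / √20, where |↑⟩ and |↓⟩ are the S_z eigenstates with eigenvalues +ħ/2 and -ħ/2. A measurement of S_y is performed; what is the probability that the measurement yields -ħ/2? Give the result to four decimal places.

0.1000

|-y⟩ = (|↑⟩ - i|↓⟩)/√2, so ⟨-y|ψ⟩ = (2) / (√2·√20).
P = |2|² / 40 = 4/40.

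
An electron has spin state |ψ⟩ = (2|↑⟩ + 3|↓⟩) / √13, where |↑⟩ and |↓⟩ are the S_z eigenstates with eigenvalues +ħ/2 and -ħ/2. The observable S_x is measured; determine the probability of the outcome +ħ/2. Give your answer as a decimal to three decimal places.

0.962

|+x⟩ = (|↑⟩ + |↓⟩)/√2, so ⟨+x|ψ⟩ = (5) / (√2·√13).
P = |5|² / 26 = 25/26.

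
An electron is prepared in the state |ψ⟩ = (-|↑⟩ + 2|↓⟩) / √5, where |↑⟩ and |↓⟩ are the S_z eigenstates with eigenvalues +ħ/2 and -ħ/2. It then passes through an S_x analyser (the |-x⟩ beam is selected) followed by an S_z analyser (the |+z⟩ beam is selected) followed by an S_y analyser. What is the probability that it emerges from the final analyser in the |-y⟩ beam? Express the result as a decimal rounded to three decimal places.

First analyser (S_x): P(|-x⟩) = |⟨-x|ψ⟩|² = 9/10.
After stage 1 the state is |-x⟩; P(|+z⟩) = |⟨+z|-x⟩|² = 1/2.
After stage 2 the state is |+z⟩; P(|-y⟩) = |⟨-y|+z⟩|² = 1/2.
Joint probability = 9/10 × 1/2 × 1/2 = 0.225.

0.225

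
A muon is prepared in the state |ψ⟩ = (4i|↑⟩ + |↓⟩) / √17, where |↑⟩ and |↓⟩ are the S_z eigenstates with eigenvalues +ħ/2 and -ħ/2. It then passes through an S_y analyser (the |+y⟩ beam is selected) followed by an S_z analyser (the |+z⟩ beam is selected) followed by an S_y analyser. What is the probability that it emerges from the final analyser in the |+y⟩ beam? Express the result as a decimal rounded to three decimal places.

First analyser (S_y): P(|+y⟩) = |⟨+y|ψ⟩|² = 9/34.
After stage 1 the state is |+y⟩; P(|+z⟩) = |⟨+z|+y⟩|² = 1/2.
After stage 2 the state is |+z⟩; P(|+y⟩) = |⟨+y|+z⟩|² = 1/2.
Joint probability = 9/34 × 1/2 × 1/2 = 0.066.

0.066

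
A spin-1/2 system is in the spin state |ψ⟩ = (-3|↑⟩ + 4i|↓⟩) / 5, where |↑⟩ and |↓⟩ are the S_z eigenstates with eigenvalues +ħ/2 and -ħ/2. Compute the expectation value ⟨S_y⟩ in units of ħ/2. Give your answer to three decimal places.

-0.960

⟨σ_y⟩ = 2 Im(a* b)/(|a|²+|b|²) with a = -3, b = 4i.
a* b = -12i, so ⟨σ_y⟩ = -24/25.
⟨S_y⟩ = (ħ/2)·⟨σ_y⟩.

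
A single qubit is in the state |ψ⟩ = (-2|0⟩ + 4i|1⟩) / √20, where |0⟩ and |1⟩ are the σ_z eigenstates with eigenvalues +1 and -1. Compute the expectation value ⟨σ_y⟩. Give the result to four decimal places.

-0.8000

⟨σ_y⟩ = 2 Im(a* b)/(|a|²+|b|²) with a = -2, b = 4i.
a* b = -8i, so ⟨σ_y⟩ = -16/20.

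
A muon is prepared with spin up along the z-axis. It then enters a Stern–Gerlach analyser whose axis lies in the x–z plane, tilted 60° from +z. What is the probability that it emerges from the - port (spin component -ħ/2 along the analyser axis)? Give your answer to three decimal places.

For spin-½, the probability of finding spin-up along an axis at angle θ to the initial spin direction is cos²(θ/2); spin-down is sin²(θ/2).
θ = 60°, so P = sin²(30°) ≈ 0.250.

0.250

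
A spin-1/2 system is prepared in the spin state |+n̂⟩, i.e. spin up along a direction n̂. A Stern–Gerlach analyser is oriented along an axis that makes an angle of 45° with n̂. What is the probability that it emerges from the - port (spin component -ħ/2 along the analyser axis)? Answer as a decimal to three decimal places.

0.146

For spin-½, the probability of finding spin-up along an axis at angle θ to the initial spin direction is cos²(θ/2); spin-down is sin²(θ/2).
θ = 45°, so P = sin²(22.5°) ≈ 0.146.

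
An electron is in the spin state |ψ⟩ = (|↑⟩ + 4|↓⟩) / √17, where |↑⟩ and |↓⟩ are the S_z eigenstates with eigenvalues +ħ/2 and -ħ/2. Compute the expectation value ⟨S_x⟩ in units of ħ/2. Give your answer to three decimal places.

0.471

⟨σ_x⟩ = 2 Re(a* b)/(|a|²+|b|²) with a = 1, b = 4.
a* b = 4, so ⟨σ_x⟩ = 8/17.
⟨S_x⟩ = (ħ/2)·⟨σ_x⟩.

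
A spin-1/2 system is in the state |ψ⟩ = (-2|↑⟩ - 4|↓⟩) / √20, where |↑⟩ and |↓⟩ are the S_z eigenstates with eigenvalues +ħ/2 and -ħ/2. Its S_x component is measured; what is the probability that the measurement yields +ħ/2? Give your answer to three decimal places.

|+x⟩ = (|↑⟩ + |↓⟩)/√2, so ⟨+x|ψ⟩ = (-6) / (√2·√20).
P = |-6|² / 40 = 36/40.

0.900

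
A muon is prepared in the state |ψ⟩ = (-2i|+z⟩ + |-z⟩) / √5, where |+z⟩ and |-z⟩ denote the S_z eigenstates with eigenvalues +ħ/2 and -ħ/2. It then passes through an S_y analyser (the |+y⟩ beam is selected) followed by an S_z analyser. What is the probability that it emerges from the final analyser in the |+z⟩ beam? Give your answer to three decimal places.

0.450

First analyser (S_y): P(|+y⟩) = |⟨+y|ψ⟩|² = 9/10.
After stage 1 the state is |+y⟩; P(|+z⟩) = |⟨+z|+y⟩|² = 1/2.
Joint probability = 9/10 × 1/2 = 0.450.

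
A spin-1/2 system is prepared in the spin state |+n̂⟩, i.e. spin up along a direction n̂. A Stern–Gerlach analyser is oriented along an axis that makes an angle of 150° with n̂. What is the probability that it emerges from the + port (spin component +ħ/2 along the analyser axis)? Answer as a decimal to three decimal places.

For spin-½, the probability of finding spin-up along an axis at angle θ to the initial spin direction is cos²(θ/2); spin-down is sin²(θ/2).
θ = 150°, so P = cos²(75°) ≈ 0.067.

0.067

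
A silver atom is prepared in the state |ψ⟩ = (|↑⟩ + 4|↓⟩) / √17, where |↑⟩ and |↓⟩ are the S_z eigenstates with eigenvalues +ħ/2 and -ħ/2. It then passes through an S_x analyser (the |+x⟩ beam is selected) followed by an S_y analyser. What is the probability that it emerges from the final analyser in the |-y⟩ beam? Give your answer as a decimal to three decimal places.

0.368

First analyser (S_x): P(|+x⟩) = |⟨+x|ψ⟩|² = 25/34.
After stage 1 the state is |+x⟩; P(|-y⟩) = |⟨-y|+x⟩|² = 1/2.
Joint probability = 25/34 × 1/2 = 0.368.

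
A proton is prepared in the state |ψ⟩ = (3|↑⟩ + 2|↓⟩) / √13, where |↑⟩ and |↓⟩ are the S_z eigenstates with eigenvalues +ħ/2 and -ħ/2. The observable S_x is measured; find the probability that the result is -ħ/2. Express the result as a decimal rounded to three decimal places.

|-x⟩ = (|↑⟩ - |↓⟩)/√2, so ⟨-x|ψ⟩ = (1) / (√2·√13).
P = |1|² / 26 = 1/26.

0.038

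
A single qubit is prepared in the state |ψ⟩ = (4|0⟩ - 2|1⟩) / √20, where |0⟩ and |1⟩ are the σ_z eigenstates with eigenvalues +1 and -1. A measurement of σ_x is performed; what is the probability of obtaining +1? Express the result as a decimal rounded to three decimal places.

0.100

|+x⟩ = (|0⟩ + |1⟩)/√2, so ⟨+x|ψ⟩ = (2) / (√2·√20).
P = |2|² / 40 = 4/40.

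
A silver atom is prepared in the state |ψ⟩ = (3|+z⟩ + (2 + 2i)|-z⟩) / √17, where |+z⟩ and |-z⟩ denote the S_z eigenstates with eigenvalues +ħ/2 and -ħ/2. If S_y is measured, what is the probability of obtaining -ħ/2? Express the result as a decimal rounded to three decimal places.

|-y⟩ = (|+z⟩ - i|-z⟩)/√2, so ⟨-y|ψ⟩ = (1 + 2i) / (√2·√17).
P = |1 + 2i|² / 34 = 5/34.

0.147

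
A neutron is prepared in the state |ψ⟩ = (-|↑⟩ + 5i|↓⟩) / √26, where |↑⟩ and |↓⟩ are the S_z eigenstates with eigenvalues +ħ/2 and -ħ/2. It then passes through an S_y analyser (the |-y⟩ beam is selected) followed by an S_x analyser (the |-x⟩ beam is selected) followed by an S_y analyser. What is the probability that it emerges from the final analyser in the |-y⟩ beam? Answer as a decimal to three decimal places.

0.173

First analyser (S_y): P(|-y⟩) = |⟨-y|ψ⟩|² = 36/52.
After stage 1 the state is |-y⟩; P(|-x⟩) = |⟨-x|-y⟩|² = 1/2.
After stage 2 the state is |-x⟩; P(|-y⟩) = |⟨-y|-x⟩|² = 1/2.
Joint probability = 36/52 × 1/2 × 1/2 = 0.173.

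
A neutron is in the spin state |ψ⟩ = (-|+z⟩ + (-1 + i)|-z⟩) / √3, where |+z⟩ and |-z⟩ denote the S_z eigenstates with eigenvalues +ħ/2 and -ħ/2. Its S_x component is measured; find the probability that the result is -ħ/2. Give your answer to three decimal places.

0.167

|-x⟩ = (|+z⟩ - |-z⟩)/√2, so ⟨-x|ψ⟩ = (-i) / (√2·√3).
P = |-i|² / 6 = 1/6.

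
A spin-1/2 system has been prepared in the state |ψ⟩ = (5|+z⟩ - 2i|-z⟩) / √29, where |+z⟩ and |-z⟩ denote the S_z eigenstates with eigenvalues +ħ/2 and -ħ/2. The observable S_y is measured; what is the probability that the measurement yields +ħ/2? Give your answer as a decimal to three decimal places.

|+y⟩ = (|+z⟩ + i|-z⟩)/√2, so ⟨+y|ψ⟩ = (3) / (√2·√29).
P = |3|² / 58 = 9/58.

0.155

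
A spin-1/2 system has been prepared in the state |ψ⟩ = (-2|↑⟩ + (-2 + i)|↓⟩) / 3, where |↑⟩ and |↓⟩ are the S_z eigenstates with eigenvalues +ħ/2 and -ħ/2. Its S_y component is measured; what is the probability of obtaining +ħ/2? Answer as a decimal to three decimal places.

0.278

|+y⟩ = (|↑⟩ + i|↓⟩)/√2, so ⟨+y|ψ⟩ = (-1 + 2i) / (√2·3).
P = |-1 + 2i|² / 18 = 5/18.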